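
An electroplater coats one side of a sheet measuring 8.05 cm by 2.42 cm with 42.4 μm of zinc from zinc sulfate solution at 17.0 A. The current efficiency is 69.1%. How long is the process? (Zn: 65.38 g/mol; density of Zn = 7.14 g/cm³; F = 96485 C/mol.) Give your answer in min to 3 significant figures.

2.47 min

Plated area = 8.05 × 2.42 = 19.48 cm²
Volume = 19.48 × 42.4×10⁻⁴ cm = 0.08260 cm³
m(Zn) = 0.08260 × 7.14 = 0.5898 g
n(Zn) = 0.5898 / 65.38 = 0.009021 mol; n(e⁻) = 2 × 0.009021 = 0.01804 mol
Q = 0.01804 × 96485 / 0.691 = 2519 C
t = 2519 / 17.0 = 148.2 s = 2.47 min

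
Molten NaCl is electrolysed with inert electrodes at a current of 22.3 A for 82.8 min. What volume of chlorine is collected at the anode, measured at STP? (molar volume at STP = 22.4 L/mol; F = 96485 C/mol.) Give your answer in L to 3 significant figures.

Q = It = 22.3 × 4968 = 1.108×10^5 C
n(e⁻) = 1.108×10^5 / 96485 = 1.148 mol
2Cl⁻ → Cl₂ + 2e⁻, so n(Cl₂) = 1.148 / 2 = 0.5740 mol
V = 0.5740 × 22.4 = 12.86 L

12.9 L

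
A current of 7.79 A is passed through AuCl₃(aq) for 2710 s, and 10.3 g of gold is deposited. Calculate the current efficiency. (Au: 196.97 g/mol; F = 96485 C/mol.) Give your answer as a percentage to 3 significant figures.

Q = 7.79 × 2710 = 21110 C
n(e⁻) = 21110 / 96485 = 0.2188 mol
Au³⁺ + 3e⁻ → Au, so theoretical n(Au) = 0.07293 mol → 14.37 g
Efficiency = 10.3 / 14.37 = 0.7168 = 71.7%

71.7%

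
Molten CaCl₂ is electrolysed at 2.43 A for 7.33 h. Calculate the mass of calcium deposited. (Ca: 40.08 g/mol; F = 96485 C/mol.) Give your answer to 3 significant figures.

13.3 g

Charge passed = 2.43 × 26388 = 64120 C
n(e⁻) = Q/F = 64120/96485 = 0.6646 mol
Ca²⁺ + 2e⁻ → Ca, so n(Ca) = 0.6646 / 2 = 0.3323 mol
m = 0.3323 × 40.08 = 13.3 g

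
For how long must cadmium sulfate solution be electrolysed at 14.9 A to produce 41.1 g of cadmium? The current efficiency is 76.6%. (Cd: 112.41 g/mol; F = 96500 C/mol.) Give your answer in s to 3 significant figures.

6180 s

n(Cd) = 41.1 / 112.41 = 0.3656 mol
Cd²⁺ + 2e⁻ → Cd, so n(e⁻) = 2 × 0.3656 = 0.7312 mol
Q = 0.7312 × 96500 / 0.766 = 92120 C
t = Q / I = 92120 / 14.9 = 6183 s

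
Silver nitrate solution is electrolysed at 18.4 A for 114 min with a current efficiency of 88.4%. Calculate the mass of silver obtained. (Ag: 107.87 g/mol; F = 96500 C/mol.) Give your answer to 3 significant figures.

Q = 18.4 × 6840 = 1.259×10^5 C
n(e⁻) = 1.259×10^5 / 96500 = 1.305 mol
Ag⁺ + e⁻ → Ag, so theoretical m(Ag) = 1.305 × 107.87 = 140.8 g
Actual mass = 88.4% × 140.8 = 124 g

124 g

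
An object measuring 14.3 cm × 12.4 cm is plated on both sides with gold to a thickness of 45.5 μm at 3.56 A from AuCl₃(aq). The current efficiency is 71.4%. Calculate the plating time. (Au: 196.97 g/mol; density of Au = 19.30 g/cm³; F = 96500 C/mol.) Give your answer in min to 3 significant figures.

Plated area = 2 × 14.3 × 12.4 = 354.6 cm²
Volume = 354.6 × 45.5×10⁻⁴ cm = 1.613 cm³
m(Au) = 1.613 × 19.30 = 31.13 g
n(Au) = 31.13 / 196.97 = 0.1580 mol; n(e⁻) = 3 × 0.1580 = 0.4740 mol
Q = 0.4740 × 96500 / 0.714 = 64060 C
t = 64060 / 3.56 = 17990 s = 300 min

300 min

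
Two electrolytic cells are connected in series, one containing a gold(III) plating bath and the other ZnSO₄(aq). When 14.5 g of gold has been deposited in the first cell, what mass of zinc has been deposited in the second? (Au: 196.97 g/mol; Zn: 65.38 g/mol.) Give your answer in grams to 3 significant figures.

7.22 g

n(Au) = 14.5 / 196.97 = 0.07362 mol
Au³⁺ + 3e⁻ → Au, so n(e⁻) = 3 × 0.07362 = 0.2209 mol
In series, the same 0.2209 mol of electrons flows through the second cell.
Zn²⁺ + 2e⁻ → Zn, so n(Zn) = 0.2209 / 2 = 0.1105 mol
m(Zn) = 0.1105 × 65.38 = 7.22 g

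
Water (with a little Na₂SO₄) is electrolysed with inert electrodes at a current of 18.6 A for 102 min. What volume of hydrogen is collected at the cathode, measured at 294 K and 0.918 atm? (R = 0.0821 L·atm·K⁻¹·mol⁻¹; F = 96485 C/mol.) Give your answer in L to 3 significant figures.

15.5 L

Charge passed = 18.6 × 6120 = 1.138×10^5 C
n(e⁻) = 1.138×10^5 / 96485 = 1.179 mol
2H⁺ + 2e⁻ → H₂, so n(H₂) = 1.179 / 2 = 0.5895 mol
V = nRT/P = 0.5895 × 0.0821 × 294 / 0.918 = 15.50 L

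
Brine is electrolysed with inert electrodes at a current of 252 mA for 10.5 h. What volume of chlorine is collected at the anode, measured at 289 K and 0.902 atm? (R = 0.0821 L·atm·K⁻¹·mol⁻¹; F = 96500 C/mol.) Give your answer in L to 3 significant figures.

1.30 L

Q = It = 0.252 × 37800 = 9526 C
n(e⁻) = 9526 / 96500 = 0.09872 mol
2Cl⁻ → Cl₂ + 2e⁻, so n(Cl₂) = 0.09872 / 2 = 0.04936 mol
V = nRT/P = 0.04936 × 0.0821 × 289 / 0.902 = 1.298 L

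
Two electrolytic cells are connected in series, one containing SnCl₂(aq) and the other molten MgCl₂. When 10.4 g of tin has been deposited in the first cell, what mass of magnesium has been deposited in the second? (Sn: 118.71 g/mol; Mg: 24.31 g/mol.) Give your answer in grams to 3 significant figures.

2.13 g

n(Sn) = 10.4 / 118.71 = 0.08761 mol
Sn²⁺ + 2e⁻ → Sn, so n(e⁻) = 2 × 0.08761 = 0.1752 mol
The cells are in series, so the same charge (and hence the same n(e⁻) = 0.1752 mol) passes through both.
Mg²⁺ + 2e⁻ → Mg, so n(Mg) = 0.1752 / 2 = 0.08760 mol
m(Mg) = 0.08760 × 24.31 = 2.13 g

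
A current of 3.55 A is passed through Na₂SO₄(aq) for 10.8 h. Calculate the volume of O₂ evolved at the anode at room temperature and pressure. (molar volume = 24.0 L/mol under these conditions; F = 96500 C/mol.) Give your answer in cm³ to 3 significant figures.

8580 cm³

Charge passed = 3.55 × 38880 = 1.380×10^5 C
n(e⁻) = 1.380×10^5 / 96500 = 1.430 mol
2H₂O → O₂ + 4H⁺ + 4e⁻, so n(O₂) = 1.430 / 4 = 0.3575 mol
V = 0.3575 × 24.0 = 8.580 L
= 8580 cm³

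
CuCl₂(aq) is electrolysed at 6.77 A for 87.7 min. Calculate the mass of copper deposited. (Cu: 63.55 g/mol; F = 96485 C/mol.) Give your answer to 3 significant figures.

Q = It = 6.77 × 5262 = 35620 C
Moles of electrons = 35620 / 96485 = 0.3692 mol
Cu²⁺ + 2e⁻ → Cu, so n(Cu) = 0.3692 / 2 = 0.1846 mol
m = 0.1846 × 63.55 = 11.7 g

11.7 g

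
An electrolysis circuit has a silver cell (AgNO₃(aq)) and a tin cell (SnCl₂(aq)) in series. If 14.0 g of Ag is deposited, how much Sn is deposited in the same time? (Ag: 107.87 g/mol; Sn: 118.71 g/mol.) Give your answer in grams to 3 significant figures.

7.70 g

n(Ag) = 14.0 / 107.87 = 0.1298 mol
Ag⁺ + e⁻ → Ag, so n(e⁻) = 0.1298 mol
Same current for the same time ⇒ same n(e⁻) = 0.1298 mol in both cells.
Sn²⁺ + 2e⁻ → Sn, so n(Sn) = 0.1298 / 2 = 0.06490 mol
m(Sn) = 0.06490 × 118.71 = 7.70 g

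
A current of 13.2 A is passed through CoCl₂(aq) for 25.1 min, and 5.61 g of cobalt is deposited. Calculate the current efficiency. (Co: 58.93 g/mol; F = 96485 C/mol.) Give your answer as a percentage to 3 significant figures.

92.4%

Q = 13.2 × 1506 = 19880 C
n(e⁻) = 19880 / 96485 = 0.2060 mol
Co²⁺ + 2e⁻ → Co, so theoretical n(Co) = 0.1030 mol → 6.070 g
Efficiency = 5.61 / 6.070 = 0.9242 = 92.4%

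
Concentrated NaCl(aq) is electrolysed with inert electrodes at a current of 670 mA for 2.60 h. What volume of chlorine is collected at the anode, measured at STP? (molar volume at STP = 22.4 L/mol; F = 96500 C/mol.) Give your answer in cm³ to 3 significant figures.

Q = It = 0.670 × 9360 = 6271 C
Moles of electrons = 6271 / 96500 = 0.06498 mol
2Cl⁻ → Cl₂ + 2e⁻, so n(Cl₂) = 0.06498 / 2 = 0.03249 mol
V = 0.03249 × 22.4 = 0.7278 L
= 728 cm³

728 cm³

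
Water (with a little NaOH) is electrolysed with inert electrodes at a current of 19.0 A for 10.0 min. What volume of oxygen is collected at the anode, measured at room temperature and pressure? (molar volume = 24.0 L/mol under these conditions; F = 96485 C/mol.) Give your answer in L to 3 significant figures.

Charge passed = 19.0 × 600 = 11400 C
n(e⁻) = 11400 / 96485 = 0.1182 mol
2H₂O → O₂ + 4H⁺ + 4e⁻, so n(O₂) = 0.1182 / 4 = 0.02955 mol
V = 0.02955 × 24.0 = 0.7092 L

0.709 L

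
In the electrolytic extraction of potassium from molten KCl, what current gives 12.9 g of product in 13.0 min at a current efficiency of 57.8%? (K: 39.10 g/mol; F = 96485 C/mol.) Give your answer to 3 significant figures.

n(K) = 12.9 / 39.10 = 0.3299 mol
K⁺ + e⁻ → K, so n(e⁻) = 0.3299 mol
Q = 0.3299 × 96485 / 0.578 = 55070 C
I = Q / t = 55070 / 780 s = 70.6 A

70.6 A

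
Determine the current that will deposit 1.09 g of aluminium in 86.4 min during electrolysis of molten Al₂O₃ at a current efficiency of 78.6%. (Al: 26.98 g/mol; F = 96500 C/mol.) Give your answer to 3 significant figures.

n(Al) = 1.09 / 26.98 = 0.04040 mol
Al³⁺ + 3e⁻ → Al, so n(e⁻) = 3 × 0.04040 = 0.1212 mol
Q = 0.1212 × 96500 / 0.786 = 14880 C
I = Q / t = 14880 / 5184 s = 2.87 A

2.87 A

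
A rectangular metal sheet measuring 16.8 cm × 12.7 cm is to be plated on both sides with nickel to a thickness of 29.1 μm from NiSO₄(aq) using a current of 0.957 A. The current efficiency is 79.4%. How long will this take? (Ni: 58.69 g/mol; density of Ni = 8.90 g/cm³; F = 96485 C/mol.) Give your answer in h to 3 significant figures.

13.3 h

Plated area = 2 × 16.8 × 12.7 = 426.7 cm²
Volume = 426.7 × 29.1×10⁻⁴ cm = 1.242 cm³
m(Ni) = 1.242 × 8.90 = 11.05 g
n(Ni) = 11.05 / 58.69 = 0.1883 mol; n(e⁻) = 2 × 0.1883 = 0.3766 mol
Q = 0.3766 × 96485 / 0.794 = 45760 C
t = 45760 / 0.957 = 47820 s = 13.3 h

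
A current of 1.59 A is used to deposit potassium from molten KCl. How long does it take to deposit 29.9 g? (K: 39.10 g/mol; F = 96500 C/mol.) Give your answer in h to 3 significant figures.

n(K) = 29.9 / 39.10 = 0.7647 mol
K⁺ + e⁻ → K, so n(e⁻) = 0.7647 mol
Q = 0.7647 × 96500 = 73790 C
t = Q / I = 73790 / 1.59 = 46410 s = 12.9 h

12.9 h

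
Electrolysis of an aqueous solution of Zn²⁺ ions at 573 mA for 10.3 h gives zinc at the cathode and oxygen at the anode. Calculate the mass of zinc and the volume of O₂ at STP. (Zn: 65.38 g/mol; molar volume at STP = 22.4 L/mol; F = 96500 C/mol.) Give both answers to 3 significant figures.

Q = 0.573 × 37080 = 21250 C; n(e⁻) = 21250 / 96500 = 0.2202 mol
Cathode: Zn²⁺ + 2e⁻ → Zn → n(Zn) = 0.2202/2 = 0.1101 mol → 7.20 g
Anode: 2H₂O → O₂ + 4H⁺ + 4e⁻ → n(O₂) = 0.2202/4 = 0.05505 mol → 1.23 L

7.20 g Zn; 1.23 L O₂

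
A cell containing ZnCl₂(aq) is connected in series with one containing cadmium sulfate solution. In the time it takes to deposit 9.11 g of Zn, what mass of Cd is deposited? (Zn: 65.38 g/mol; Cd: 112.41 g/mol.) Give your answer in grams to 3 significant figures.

n(Zn) = 9.11 / 65.38 = 0.1393 mol
Zn²⁺ + 2e⁻ → Zn, so n(e⁻) = 2 × 0.1393 = 0.2786 mol
In series, the same 0.2786 mol of electrons flows through the second cell.
Cd²⁺ + 2e⁻ → Cd, so n(Cd) = 0.2786 / 2 = 0.1393 mol
m(Cd) = 0.1393 × 112.41 = 15.7 g

15.7 g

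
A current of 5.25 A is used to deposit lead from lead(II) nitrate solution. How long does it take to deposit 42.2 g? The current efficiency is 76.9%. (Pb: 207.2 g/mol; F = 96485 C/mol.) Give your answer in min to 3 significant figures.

n(Pb) = 42.2 / 207.2 = 0.2037 mol
Pb²⁺ + 2e⁻ → Pb, so n(e⁻) = 2 × 0.2037 = 0.4074 mol
Q = 0.4074 × 96485 / 0.769 = 51120 C
t = Q / I = 51120 / 5.25 = 9737 s = 162 min

162 min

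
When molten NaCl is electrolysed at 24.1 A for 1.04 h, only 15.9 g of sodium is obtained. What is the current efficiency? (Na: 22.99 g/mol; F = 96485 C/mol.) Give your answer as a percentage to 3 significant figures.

74.0%

Q = 24.1 × 3744 = 90230 C
n(e⁻) = 90230 / 96485 = 0.9352 mol
Na⁺ + e⁻ → Na, so theoretical n(Na) = 0.9352 mol → 21.50 g
Efficiency = 15.9 / 21.50 = 0.7395 = 74.0%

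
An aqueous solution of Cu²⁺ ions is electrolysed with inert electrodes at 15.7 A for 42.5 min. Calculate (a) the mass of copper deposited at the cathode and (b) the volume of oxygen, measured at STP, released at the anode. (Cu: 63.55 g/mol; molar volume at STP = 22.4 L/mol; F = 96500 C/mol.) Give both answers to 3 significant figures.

13.2 g Cu; 2.32 L O₂

Q = 15.7 × 2550 = 40040 C; n(e⁻) = 40040 / 96500 = 0.4149 mol
Cathode: Cu²⁺ + 2e⁻ → Cu → n(Cu) = 0.4149/2 = 0.2075 mol → 13.2 g
Anode: 2H₂O → O₂ + 4H⁺ + 4e⁻ → n(O₂) = 0.4149/4 = 0.1037 mol → 2.32 L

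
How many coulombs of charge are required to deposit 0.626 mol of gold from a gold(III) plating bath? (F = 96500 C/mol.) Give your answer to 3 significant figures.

1.81×10^5 C

Au³⁺ + 3e⁻ → Au, so n(e⁻) = 3 × 0.626 = 1.878 mol
Q = 1.878 × 96500 = 1.812×10^5 C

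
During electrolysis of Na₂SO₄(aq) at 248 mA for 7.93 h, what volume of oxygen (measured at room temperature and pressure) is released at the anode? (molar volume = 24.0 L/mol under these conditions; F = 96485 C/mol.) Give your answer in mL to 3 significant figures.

440 mL

Q = 0.248 A × 28548 s = 7080 C
n(e⁻) = 7080 / 96485 = 0.07338 mol
2H₂O → O₂ + 4H⁺ + 4e⁻, so n(O₂) = 0.07338 / 4 = 0.01835 mol
V = 0.01835 × 24.0 = 0.4404 L
= 440 mL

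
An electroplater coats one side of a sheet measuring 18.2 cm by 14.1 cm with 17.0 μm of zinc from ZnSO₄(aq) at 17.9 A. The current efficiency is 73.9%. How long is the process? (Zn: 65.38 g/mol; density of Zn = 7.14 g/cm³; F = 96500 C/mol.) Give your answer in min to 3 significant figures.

Plated area = 18.2 × 14.1 = 256.6 cm²
Volume = 256.6 × 17.0×10⁻⁴ cm = 0.4362 cm³
m(Zn) = 0.4362 × 7.14 = 3.114 g
n(Zn) = 3.114 / 65.38 = 0.04763 mol; n(e⁻) = 2 × 0.04763 = 0.09526 mol
Q = 0.09526 × 96500 / 0.739 = 12440 C
t = 12440 / 17.9 = 695.0 s = 11.6 min

11.6 min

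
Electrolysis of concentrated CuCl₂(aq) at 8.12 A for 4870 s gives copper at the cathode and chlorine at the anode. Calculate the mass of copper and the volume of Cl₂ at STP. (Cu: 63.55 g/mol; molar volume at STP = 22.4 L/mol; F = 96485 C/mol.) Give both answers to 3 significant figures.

13.0 g Cu; 4.59 L Cl₂

Q = 8.12 × 4870 = 39540 C; n(e⁻) = 39540 / 96485 = 0.4098 mol
Cathode: Cu²⁺ + 2e⁻ → Cu → n(Cu) = 0.4098/2 = 0.2049 mol → 13.0 g
Anode: 2Cl⁻ → Cl₂ + 2e⁻ → n(Cl₂) = 0.4098/2 = 0.2049 mol → 4.59 L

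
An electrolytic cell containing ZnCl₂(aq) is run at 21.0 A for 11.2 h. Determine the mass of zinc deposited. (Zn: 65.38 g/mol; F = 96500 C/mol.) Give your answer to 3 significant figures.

Q = 21.0 A × 40320 s = 8.467×10^5 C
Moles of electrons = 8.467×10^5 / 96500 = 8.774 mol
Zn²⁺ + 2e⁻ → Zn, so n(Zn) = 8.774 / 2 = 4.387 mol
m = 4.387 × 65.38 = 287 g

287 g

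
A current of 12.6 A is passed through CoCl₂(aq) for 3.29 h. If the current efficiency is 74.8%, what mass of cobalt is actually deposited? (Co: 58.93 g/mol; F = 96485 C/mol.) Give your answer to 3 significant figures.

34.1 g

Q = 12.6 × 11844 = 1.492×10^5 C
n(e⁻) = 1.492×10^5 / 96485 = 1.546 mol
Co²⁺ + 2e⁻ → Co, so theoretical m(Co) = 0.7730 × 58.93 = 45.55 g
Actual mass = 74.8% × 45.55 = 34.1 g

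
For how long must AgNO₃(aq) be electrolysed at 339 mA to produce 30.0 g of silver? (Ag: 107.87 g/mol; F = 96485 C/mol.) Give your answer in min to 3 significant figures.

n(Ag) = 30.0 / 107.87 = 0.2781 mol
Ag⁺ + e⁻ → Ag, so n(e⁻) = 0.2781 mol
Q = 0.2781 × 96485 = 26830 C
t = Q / I = 26830 / 0.339 = 79140 s = 1320 min

1320 min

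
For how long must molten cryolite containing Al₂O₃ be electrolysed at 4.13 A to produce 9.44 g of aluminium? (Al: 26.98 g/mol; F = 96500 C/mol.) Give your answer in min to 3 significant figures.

n(Al) = 9.44 / 26.98 = 0.3499 mol
Al³⁺ + 3e⁻ → Al, so n(e⁻) = 3 × 0.3499 = 1.050 mol
Q = 1.050 × 96500 = 1.013×10^5 C
t = Q / I = 1.013×10^5 / 4.13 = 24530 s = 409 min

409 min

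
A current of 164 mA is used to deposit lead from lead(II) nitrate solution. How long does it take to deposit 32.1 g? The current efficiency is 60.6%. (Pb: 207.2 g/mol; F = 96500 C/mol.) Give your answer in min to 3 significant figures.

n(Pb) = 32.1 / 207.2 = 0.1549 mol
Pb²⁺ + 2e⁻ → Pb, so n(e⁻) = 2 × 0.1549 = 0.3098 mol
Q = 0.3098 × 96500 / 0.606 = 49330 C
t = Q / I = 49330 / 0.164 = 3.008×10^5 s = 5010 min

5010 min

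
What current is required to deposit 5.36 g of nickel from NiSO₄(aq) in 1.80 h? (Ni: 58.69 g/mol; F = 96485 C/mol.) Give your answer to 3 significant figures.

n(Ni) = 5.36 / 58.69 = 0.09133 mol
Ni²⁺ + 2e⁻ → Ni, so n(e⁻) = 2 × 0.09133 = 0.1827 mol
Q = 0.1827 × 96485 = 17630 C
I = Q / t = 17630 / 6480 s = 2.72 A

2.72 A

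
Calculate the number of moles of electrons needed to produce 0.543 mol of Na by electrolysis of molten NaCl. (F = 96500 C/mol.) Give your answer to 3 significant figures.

Na⁺ + e⁻ → Na, so n(e⁻) = 1 × 0.543 = 0.5430 mol

0.543 mol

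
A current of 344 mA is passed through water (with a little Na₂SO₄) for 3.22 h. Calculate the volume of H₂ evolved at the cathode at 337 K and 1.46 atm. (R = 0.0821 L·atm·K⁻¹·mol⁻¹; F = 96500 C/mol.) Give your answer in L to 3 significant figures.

0.392 L

Charge passed = 0.344 × 11592 = 3988 C
n(e⁻) = 3988 / 96500 = 0.04133 mol
2H⁺ + 2e⁻ → H₂, so n(H₂) = 0.04133 / 2 = 0.02067 mol
V = nRT/P = 0.02067 × 0.0821 × 337 / 1.46 = 0.3917 L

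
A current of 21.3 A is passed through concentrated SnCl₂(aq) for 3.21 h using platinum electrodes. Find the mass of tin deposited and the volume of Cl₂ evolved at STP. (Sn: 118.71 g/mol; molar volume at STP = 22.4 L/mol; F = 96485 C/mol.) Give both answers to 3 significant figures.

151 g Sn; 28.6 L Cl₂

Q = 21.3 × 11556 = 2.461×10^5 C; n(e⁻) = 2.461×10^5 / 96485 = 2.551 mol
Cathode: Sn²⁺ + 2e⁻ → Sn → n(Sn) = 2.551/2 = 1.276 mol → 151 g
Anode: 2Cl⁻ → Cl₂ + 2e⁻ → n(Cl₂) = 2.551/2 = 1.276 mol → 28.6 L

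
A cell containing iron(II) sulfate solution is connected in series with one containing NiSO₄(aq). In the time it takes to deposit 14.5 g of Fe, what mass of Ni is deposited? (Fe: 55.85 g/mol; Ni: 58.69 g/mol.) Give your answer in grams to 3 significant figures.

15.2 g

n(Fe) = 14.5 / 55.85 = 0.2596 mol
Fe²⁺ + 2e⁻ → Fe, so n(e⁻) = 2 × 0.2596 = 0.5192 mol
In series, the same 0.5192 mol of electrons flows through the second cell.
Ni²⁺ + 2e⁻ → Ni, so n(Ni) = 0.5192 / 2 = 0.2596 mol
m(Ni) = 0.2596 × 58.69 = 15.2 g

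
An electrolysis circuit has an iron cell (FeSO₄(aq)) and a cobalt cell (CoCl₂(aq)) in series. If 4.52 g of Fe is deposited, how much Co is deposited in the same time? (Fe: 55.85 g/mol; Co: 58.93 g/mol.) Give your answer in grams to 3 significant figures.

n(Fe) = 4.52 / 55.85 = 0.08093 mol
Fe²⁺ + 2e⁻ → Fe, so n(e⁻) = 2 × 0.08093 = 0.1619 mol
Same current for the same time ⇒ same n(e⁻) = 0.1619 mol in both cells.
Co²⁺ + 2e⁻ → Co, so n(Co) = 0.1619 / 2 = 0.08095 mol
m(Co) = 0.08095 × 58.93 = 4.77 g

4.77 g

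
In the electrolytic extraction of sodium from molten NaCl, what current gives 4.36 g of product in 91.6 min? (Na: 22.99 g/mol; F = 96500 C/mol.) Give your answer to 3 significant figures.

3.33 A

n(Na) = 4.36 / 22.99 = 0.1896 mol
Na⁺ + e⁻ → Na, so n(e⁻) = 0.1896 mol
Q = 0.1896 × 96500 = 18300 C
I = Q / t = 18300 / 5496 s = 3.33 A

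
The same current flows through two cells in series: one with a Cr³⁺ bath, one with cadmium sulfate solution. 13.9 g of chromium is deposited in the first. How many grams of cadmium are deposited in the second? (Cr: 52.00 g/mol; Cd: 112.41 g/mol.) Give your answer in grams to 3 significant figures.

45.1 g

n(Cr) = 13.9 / 52.00 = 0.2673 mol
Cr³⁺ + 3e⁻ → Cr, so n(e⁻) = 3 × 0.2673 = 0.8019 mol
The cells are in series, so the same charge (and hence the same n(e⁻) = 0.8019 mol) passes through both.
Cd²⁺ + 2e⁻ → Cd, so n(Cd) = 0.8019 / 2 = 0.4010 mol
m(Cd) = 0.4010 × 112.41 = 45.1 g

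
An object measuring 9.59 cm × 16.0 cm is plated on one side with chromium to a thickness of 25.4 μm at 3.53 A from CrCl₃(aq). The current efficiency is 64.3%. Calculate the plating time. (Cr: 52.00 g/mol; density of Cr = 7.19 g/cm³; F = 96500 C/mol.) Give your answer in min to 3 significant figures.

115 min

Plated area = 9.59 × 16.0 = 153.4 cm²
Volume = 153.4 × 25.4×10⁻⁴ cm = 0.3896 cm³
m(Cr) = 0.3896 × 7.19 = 2.801 g
n(Cr) = 2.801 / 52.00 = 0.05387 mol; n(e⁻) = 3 × 0.05387 = 0.1616 mol
Q = 0.1616 × 96500 / 0.643 = 24250 C
t = 24250 / 3.53 = 6870 s = 115 min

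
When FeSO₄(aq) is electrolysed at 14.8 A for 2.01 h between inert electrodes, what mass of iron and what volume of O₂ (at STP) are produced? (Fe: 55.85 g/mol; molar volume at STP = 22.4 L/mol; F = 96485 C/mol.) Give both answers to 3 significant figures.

Q = 14.8 × 7236 = 1.071×10^5 C; n(e⁻) = 1.071×10^5 / 96485 = 1.110 mol
Cathode: Fe²⁺ + 2e⁻ → Fe → n(Fe) = 1.110/2 = 0.5550 mol → 31.0 g
Anode: 2H₂O → O₂ + 4H⁺ + 4e⁻ → n(O₂) = 1.110/4 = 0.2775 mol → 6.22 L

31.0 g Fe; 6.22 L O₂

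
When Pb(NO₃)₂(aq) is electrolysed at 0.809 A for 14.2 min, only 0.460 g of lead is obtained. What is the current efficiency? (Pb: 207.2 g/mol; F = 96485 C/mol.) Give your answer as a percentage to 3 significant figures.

Q = 0.809 × 852 = 689.3 C
n(e⁻) = 689.3 / 96485 = 0.007144 mol
Pb²⁺ + 2e⁻ → Pb, so theoretical n(Pb) = 0.003572 mol → 0.7401 g
Efficiency = 0.460 / 0.7401 = 0.6215 = 62.2%

62.2%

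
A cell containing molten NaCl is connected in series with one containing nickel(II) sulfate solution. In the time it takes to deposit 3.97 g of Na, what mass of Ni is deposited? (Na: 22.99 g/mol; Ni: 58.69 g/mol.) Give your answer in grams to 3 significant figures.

n(Na) = 3.97 / 22.99 = 0.1727 mol
Na⁺ + e⁻ → Na, so n(e⁻) = 0.1727 mol
Since the cells are in series, n(e⁻) in the Ni cell is also 0.1727 mol.
Ni²⁺ + 2e⁻ → Ni, so n(Ni) = 0.1727 / 2 = 0.08635 mol
m(Ni) = 0.08635 × 58.69 = 5.07 g

5.07 g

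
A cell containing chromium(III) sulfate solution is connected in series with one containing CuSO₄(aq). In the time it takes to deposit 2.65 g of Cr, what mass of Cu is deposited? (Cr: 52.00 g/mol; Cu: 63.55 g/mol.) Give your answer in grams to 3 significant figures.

4.86 g

n(Cr) = 2.65 / 52.00 = 0.05096 mol
Cr³⁺ + 3e⁻ → Cr, so n(e⁻) = 3 × 0.05096 = 0.1529 mol
The cells are in series, so the same charge (and hence the same n(e⁻) = 0.1529 mol) passes through both.
Cu²⁺ + 2e⁻ → Cu, so n(Cu) = 0.1529 / 2 = 0.07645 mol
m(Cu) = 0.07645 × 63.55 = 4.86 g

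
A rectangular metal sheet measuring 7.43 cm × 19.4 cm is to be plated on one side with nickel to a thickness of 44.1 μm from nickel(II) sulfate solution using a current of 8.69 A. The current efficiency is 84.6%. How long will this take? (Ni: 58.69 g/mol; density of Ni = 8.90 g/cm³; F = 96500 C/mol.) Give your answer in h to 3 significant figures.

0.703 h

Plated area = 7.43 × 19.4 = 144.1 cm²
Volume = 144.1 × 44.1×10⁻⁴ cm = 0.6355 cm³
m(Ni) = 0.6355 × 8.90 = 5.656 g
n(Ni) = 5.656 / 58.69 = 0.09637 mol; n(e⁻) = 2 × 0.09637 = 0.1927 mol
Q = 0.1927 × 96500 / 0.846 = 21980 C
t = 21980 / 8.69 = 2529 s = 0.703 h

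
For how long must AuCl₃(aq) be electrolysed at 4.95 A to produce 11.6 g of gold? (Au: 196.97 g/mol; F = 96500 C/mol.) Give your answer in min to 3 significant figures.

57.4 min

n(Au) = 11.6 / 196.97 = 0.05889 mol
Au³⁺ + 3e⁻ → Au, so n(e⁻) = 3 × 0.05889 = 0.1767 mol
Q = 0.1767 × 96500 = 17050 C
t = Q / I = 17050 / 4.95 = 3444 s = 57.4 min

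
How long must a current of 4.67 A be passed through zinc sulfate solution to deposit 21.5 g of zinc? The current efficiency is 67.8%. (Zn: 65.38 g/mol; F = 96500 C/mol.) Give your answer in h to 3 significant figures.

5.57 h

n(Zn) = 21.5 / 65.38 = 0.3288 mol
Zn²⁺ + 2e⁻ → Zn, so n(e⁻) = 2 × 0.3288 = 0.6576 mol
Q = 0.6576 × 96500 / 0.678 = 93600 C
t = Q / I = 93600 / 4.67 = 20040 s = 5.57 h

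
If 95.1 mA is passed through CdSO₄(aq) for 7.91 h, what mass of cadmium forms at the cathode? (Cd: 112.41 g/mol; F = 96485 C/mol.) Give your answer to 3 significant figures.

Q = 0.0951 A × 28476 s = 2708 C
Moles of electrons = 2708 / 96485 = 0.02807 mol
Cd²⁺ + 2e⁻ → Cd, so n(Cd) = 0.02807 / 2 = 0.01404 mol
m = 0.01404 × 112.41 = 1.58 g

1.58 g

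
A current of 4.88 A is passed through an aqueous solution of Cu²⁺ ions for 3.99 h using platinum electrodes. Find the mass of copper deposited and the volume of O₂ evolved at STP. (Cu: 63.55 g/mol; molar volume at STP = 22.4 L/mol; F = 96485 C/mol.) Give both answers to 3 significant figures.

23.1 g Cu; 4.07 L O₂

Q = 4.88 × 14364 = 70100 C; n(e⁻) = 70100 / 96485 = 0.7265 mol
Cathode: Cu²⁺ + 2e⁻ → Cu → n(Cu) = 0.7265/2 = 0.3633 mol → 23.1 g
Anode: 2H₂O → O₂ + 4H⁺ + 4e⁻ → n(O₂) = 0.7265/4 = 0.1816 mol → 4.07 L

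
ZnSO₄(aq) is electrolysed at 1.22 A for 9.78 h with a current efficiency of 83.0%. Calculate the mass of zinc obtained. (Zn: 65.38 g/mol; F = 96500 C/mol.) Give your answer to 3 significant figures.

12.1 g

Q = 1.22 × 35208 = 42950 C
n(e⁻) = 42950 / 96500 = 0.4451 mol
Zn²⁺ + 2e⁻ → Zn, so theoretical m(Zn) = 0.2226 × 65.38 = 14.55 g
Actual mass = 83.0% × 14.55 = 12.1 g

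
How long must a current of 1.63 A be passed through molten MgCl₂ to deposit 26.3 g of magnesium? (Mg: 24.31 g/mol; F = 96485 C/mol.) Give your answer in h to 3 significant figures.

n(Mg) = 26.3 / 24.31 = 1.082 mol
Mg²⁺ + 2e⁻ → Mg, so n(e⁻) = 2 × 1.082 = 2.164 mol
Q = 2.164 × 96485 = 2.088×10^5 C
t = Q / I = 2.088×10^5 / 1.63 = 1.281×10^5 s = 35.6 h

35.6 h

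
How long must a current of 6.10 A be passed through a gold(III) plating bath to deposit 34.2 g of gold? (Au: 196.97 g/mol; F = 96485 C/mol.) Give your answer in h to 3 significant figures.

n(Au) = 34.2 / 196.97 = 0.1736 mol
Au³⁺ + 3e⁻ → Au, so n(e⁻) = 3 × 0.1736 = 0.5208 mol
Q = 0.5208 × 96485 = 50250 C
t = Q / I = 50250 / 6.10 = 8238 s = 2.29 h

2.29 h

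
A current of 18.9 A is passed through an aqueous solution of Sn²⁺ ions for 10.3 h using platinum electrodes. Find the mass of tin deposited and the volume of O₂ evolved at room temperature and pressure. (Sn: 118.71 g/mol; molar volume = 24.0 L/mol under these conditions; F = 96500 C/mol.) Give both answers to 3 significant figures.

Q = 18.9 × 37080 = 7.008×10^5 C; n(e⁻) = 7.008×10^5 / 96500 = 7.262 mol
Cathode: Sn²⁺ + 2e⁻ → Sn → n(Sn) = 7.262/2 = 3.631 mol → 431 g
Anode: 2H₂O → O₂ + 4H⁺ + 4e⁻ → n(O₂) = 7.262/4 = 1.816 mol → 43.6 L

431 g Sn; 43.6 L O₂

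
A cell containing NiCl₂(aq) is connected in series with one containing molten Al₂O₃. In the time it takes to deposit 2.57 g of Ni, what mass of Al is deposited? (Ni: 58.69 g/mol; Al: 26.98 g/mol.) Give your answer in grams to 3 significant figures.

n(Ni) = 2.57 / 58.69 = 0.04379 mol
Ni²⁺ + 2e⁻ → Ni, so n(e⁻) = 2 × 0.04379 = 0.08758 mol
Since the cells are in series, n(e⁻) in the Al cell is also 0.08758 mol.
Al³⁺ + 3e⁻ → Al, so n(Al) = 0.08758 / 3 = 0.02919 mol
m(Al) = 0.02919 × 26.98 = 0.788 g

0.788 g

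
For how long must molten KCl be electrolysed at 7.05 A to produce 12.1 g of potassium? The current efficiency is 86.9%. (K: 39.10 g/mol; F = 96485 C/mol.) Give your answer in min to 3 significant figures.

n(K) = 12.1 / 39.10 = 0.3095 mol
K⁺ + e⁻ → K, so n(e⁻) = 0.3095 mol
Q = 0.3095 × 96485 / 0.869 = 34360 C
t = Q / I = 34360 / 7.05 = 4874 s = 81.2 min

81.2 min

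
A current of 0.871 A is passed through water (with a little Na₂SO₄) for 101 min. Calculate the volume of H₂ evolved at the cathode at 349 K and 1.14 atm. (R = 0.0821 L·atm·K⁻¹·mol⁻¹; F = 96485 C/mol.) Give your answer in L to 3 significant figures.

0.687 L

Q = It = 0.871 × 6060 = 5278 C
n(e⁻) = Q/F = 5278/96485 = 0.05470 mol
2H⁺ + 2e⁻ → H₂, so n(H₂) = 0.05470 / 2 = 0.02735 mol
V = nRT/P = 0.02735 × 0.0821 × 349 / 1.14 = 0.6874 L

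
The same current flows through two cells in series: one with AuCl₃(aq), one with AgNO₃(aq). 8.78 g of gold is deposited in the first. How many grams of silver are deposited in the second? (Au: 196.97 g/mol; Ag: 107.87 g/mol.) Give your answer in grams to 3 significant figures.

n(Au) = 8.78 / 196.97 = 0.04458 mol
Au³⁺ + 3e⁻ → Au, so n(e⁻) = 3 × 0.04458 = 0.1337 mol
Since the cells are in series, n(e⁻) in the Ag cell is also 0.1337 mol.
Ag⁺ + e⁻ → Ag, so n(Ag) = 0.1337 mol
m(Ag) = 0.1337 × 107.87 = 14.4 g

14.4 g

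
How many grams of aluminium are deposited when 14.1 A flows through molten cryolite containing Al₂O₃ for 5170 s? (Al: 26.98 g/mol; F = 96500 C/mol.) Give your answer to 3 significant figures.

Charge passed = 14.1 × 5170 = 72900 C
Moles of electrons = 72900 / 96500 = 0.7554 mol
Al³⁺ + 3e⁻ → Al, so n(Al) = 0.7554 / 3 = 0.2518 mol
m = 0.2518 × 26.98 = 6.79 g

6.79 g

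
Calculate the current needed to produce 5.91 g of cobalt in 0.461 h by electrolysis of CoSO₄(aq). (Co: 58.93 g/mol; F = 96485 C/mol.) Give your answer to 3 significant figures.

11.7 A

n(Co) = 5.91 / 58.93 = 0.1003 mol
Co²⁺ + 2e⁻ → Co, so n(e⁻) = 2 × 0.1003 = 0.2006 mol
Q = 0.2006 × 96485 = 19350 C
I = Q / t = 19350 / 1659.6 s = 11.7 A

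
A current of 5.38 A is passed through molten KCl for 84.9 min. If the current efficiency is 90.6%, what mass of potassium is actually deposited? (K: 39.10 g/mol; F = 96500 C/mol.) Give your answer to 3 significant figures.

10.1 g

Q = 5.38 × 5094 = 27410 C
n(e⁻) = 27410 / 96500 = 0.2840 mol
K⁺ + e⁻ → K, so theoretical m(K) = 0.2840 × 39.10 = 11.10 g
Actual mass = 90.6% × 11.10 = 10.1 g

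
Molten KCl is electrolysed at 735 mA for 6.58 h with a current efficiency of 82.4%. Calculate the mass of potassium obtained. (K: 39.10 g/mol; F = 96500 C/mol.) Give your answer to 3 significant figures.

Q = 0.735 × 23688 = 17410 C
n(e⁻) = 17410 / 96500 = 0.1804 mol
K⁺ + e⁻ → K, so theoretical m(K) = 0.1804 × 39.10 = 7.054 g
Actual mass = 82.4% × 7.054 = 5.81 g

5.81 g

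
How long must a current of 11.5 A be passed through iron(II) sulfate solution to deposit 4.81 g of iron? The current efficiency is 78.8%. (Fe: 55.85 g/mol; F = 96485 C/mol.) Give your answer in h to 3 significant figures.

0.509 h

n(Fe) = 4.81 / 55.85 = 0.08612 mol
Fe²⁺ + 2e⁻ → Fe, so n(e⁻) = 2 × 0.08612 = 0.1722 mol
Q = 0.1722 × 96485 / 0.788 = 21080 C
t = Q / I = 21080 / 11.5 = 1833 s = 0.509 h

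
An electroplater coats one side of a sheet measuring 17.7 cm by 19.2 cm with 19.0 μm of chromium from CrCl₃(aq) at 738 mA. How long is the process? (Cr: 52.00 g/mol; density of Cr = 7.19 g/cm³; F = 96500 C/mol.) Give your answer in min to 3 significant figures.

584 min

Plated area = 17.7 × 19.2 = 339.8 cm²
Volume = 339.8 × 19.0×10⁻⁴ cm = 0.6456 cm³
m(Cr) = 0.6456 × 7.19 = 4.642 g
n(Cr) = 4.642 / 52.00 = 0.08927 mol; n(e⁻) = 3 × 0.08927 = 0.2678 mol
Q = 0.2678 × 96500 = 25840 C
t = 25840 / 0.738 = 35010 s = 584 min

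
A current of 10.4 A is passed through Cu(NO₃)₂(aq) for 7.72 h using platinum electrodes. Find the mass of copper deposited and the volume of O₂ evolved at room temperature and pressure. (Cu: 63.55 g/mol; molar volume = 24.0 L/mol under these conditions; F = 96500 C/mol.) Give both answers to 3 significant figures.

95.2 g Cu; 18.0 L O₂

Q = 10.4 × 27792 = 2.890×10^5 C; n(e⁻) = 2.890×10^5 / 96500 = 2.995 mol
Cathode: Cu²⁺ + 2e⁻ → Cu → n(Cu) = 2.995/2 = 1.498 mol → 95.2 g
Anode: 2H₂O → O₂ + 4H⁺ + 4e⁻ → n(O₂) = 2.995/4 = 0.7488 mol → 18.0 L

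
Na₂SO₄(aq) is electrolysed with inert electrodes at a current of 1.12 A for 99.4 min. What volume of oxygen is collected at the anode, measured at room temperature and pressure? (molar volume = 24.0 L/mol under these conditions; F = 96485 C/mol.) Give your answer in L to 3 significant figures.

0.415 L

Charge passed = 1.12 × 5964 = 6680 C
n(e⁻) = Q/F = 6680/96485 = 0.06923 mol
2H₂O → O₂ + 4H⁺ + 4e⁻, so n(O₂) = 0.06923 / 4 = 0.01731 mol
V = 0.01731 × 24.0 = 0.4154 L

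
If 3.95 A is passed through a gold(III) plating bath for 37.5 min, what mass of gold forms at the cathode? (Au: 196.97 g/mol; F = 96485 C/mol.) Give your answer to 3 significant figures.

Charge passed = 3.95 × 2250 = 8888 C
n(e⁻) = Q/F = 8888/96485 = 0.09212 mol
Au³⁺ + 3e⁻ → Au, so n(Au) = 0.09212 / 3 = 0.03071 mol
m = 0.03071 × 196.97 = 6.05 g

6.05 g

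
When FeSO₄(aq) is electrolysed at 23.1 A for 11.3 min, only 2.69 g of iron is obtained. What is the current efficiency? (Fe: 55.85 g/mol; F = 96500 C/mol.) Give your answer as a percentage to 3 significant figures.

59.4%

Q = 23.1 × 678 = 15660 C
n(e⁻) = 15660 / 96500 = 0.1623 mol
Fe²⁺ + 2e⁻ → Fe, so theoretical n(Fe) = 0.08115 mol → 4.532 g
Efficiency = 2.69 / 4.532 = 0.5936 = 59.4%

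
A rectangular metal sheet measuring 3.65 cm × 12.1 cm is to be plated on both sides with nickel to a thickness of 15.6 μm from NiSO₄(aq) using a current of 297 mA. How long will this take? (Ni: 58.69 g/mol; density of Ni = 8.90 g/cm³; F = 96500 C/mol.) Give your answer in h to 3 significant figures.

Plated area = 2 × 3.65 × 12.1 = 88.33 cm²
Volume = 88.33 × 15.6×10⁻⁴ cm = 0.1378 cm³
m(Ni) = 0.1378 × 8.90 = 1.226 g
n(Ni) = 1.226 / 58.69 = 0.02089 mol; n(e⁻) = 2 × 0.02089 = 0.04178 mol
Q = 0.04178 × 96500 = 4032 C
t = 4032 / 0.297 = 13580 s = 3.77 h

3.77 h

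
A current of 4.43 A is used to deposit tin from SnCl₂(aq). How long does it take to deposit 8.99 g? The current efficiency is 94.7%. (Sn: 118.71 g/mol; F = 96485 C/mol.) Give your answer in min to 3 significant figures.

58.1 min

n(Sn) = 8.99 / 118.71 = 0.07573 mol
Sn²⁺ + 2e⁻ → Sn, so n(e⁻) = 2 × 0.07573 = 0.1515 mol
Q = 0.1515 × 96485 / 0.947 = 15440 C
t = Q / I = 15440 / 4.43 = 3485 s = 58.1 min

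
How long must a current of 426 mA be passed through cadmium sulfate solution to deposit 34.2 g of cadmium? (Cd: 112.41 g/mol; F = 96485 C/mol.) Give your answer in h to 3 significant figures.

38.3 h

n(Cd) = 34.2 / 112.41 = 0.3042 mol
Cd²⁺ + 2e⁻ → Cd, so n(e⁻) = 2 × 0.3042 = 0.6084 mol
Q = 0.6084 × 96485 = 58700 C
t = Q / I = 58700 / 0.426 = 1.378×10^5 s = 38.3 h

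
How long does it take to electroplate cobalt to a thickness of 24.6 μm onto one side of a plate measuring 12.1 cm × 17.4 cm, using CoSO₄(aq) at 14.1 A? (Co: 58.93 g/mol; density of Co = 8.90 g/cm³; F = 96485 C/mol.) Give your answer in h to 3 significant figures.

0.297 h

Plated area = 12.1 × 17.4 = 210.5 cm²
Volume = 210.5 × 24.6×10⁻⁴ cm = 0.5178 cm³
m(Co) = 0.5178 × 8.90 = 4.608 g
n(Co) = 4.608 / 58.93 = 0.07819 mol; n(e⁻) = 2 × 0.07819 = 0.1564 mol
Q = 0.1564 × 96485 = 15090 C
t = 15090 / 14.1 = 1070 s = 0.297 h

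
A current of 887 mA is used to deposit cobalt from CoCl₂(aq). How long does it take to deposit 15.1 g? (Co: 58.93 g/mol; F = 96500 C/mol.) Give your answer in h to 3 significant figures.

n(Co) = 15.1 / 58.93 = 0.2562 mol
Co²⁺ + 2e⁻ → Co, so n(e⁻) = 2 × 0.2562 = 0.5124 mol
Q = 0.5124 × 96500 = 49450 C
t = Q / I = 49450 / 0.887 = 55750 s = 15.5 h

15.5 h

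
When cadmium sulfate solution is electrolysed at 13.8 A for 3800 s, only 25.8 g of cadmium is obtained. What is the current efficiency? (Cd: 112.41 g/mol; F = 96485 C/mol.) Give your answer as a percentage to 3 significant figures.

Q = 13.8 × 3800 = 52440 C
n(e⁻) = 52440 / 96485 = 0.5435 mol
Cd²⁺ + 2e⁻ → Cd, so theoretical n(Cd) = 0.2718 mol → 30.55 g
Efficiency = 25.8 / 30.55 = 0.8445 = 84.5%

84.5%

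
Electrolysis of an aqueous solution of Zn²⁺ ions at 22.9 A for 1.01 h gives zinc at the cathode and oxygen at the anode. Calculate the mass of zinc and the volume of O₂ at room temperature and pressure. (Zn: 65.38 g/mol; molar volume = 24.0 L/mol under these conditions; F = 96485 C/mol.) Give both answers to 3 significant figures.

Q = 22.9 × 3636 = 83260 C; n(e⁻) = 83260 / 96485 = 0.8629 mol
Cathode: Zn²⁺ + 2e⁻ → Zn → n(Zn) = 0.8629/2 = 0.4315 mol → 28.2 g
Anode: 2H₂O → O₂ + 4H⁺ + 4e⁻ → n(O₂) = 0.8629/4 = 0.2157 mol → 5.18 L

28.2 g Zn; 5.18 L O₂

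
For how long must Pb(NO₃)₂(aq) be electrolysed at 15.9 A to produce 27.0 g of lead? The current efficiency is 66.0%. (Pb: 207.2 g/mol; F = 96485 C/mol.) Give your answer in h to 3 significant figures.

n(Pb) = 27.0 / 207.2 = 0.1303 mol
Pb²⁺ + 2e⁻ → Pb, so n(e⁻) = 2 × 0.1303 = 0.2606 mol
Q = 0.2606 × 96485 / 0.660 = 38100 C
t = Q / I = 38100 / 15.9 = 2396 s = 0.666 h

0.666 h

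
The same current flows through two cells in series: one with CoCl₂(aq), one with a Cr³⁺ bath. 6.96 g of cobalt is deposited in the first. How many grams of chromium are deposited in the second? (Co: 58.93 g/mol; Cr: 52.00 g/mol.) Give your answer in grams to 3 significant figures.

4.09 g

n(Co) = 6.96 / 58.93 = 0.1181 mol
Co²⁺ + 2e⁻ → Co, so n(e⁻) = 2 × 0.1181 = 0.2362 mol
Since the cells are in series, n(e⁻) in the Cr cell is also 0.2362 mol.
Cr³⁺ + 3e⁻ → Cr, so n(Cr) = 0.2362 / 3 = 0.07873 mol
m(Cr) = 0.07873 × 52.00 = 4.09 g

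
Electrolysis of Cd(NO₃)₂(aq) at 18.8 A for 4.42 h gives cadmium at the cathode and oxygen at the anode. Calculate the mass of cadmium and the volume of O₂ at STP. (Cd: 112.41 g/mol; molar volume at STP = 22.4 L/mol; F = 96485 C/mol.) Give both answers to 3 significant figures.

174 g Cd; 17.4 L O₂

Q = 18.8 × 15912 = 2.991×10^5 C; n(e⁻) = 2.991×10^5 / 96485 = 3.100 mol
Cathode: Cd²⁺ + 2e⁻ → Cd → n(Cd) = 3.100/2 = 1.550 mol → 174 g
Anode: 2H₂O → O₂ + 4H⁺ + 4e⁻ → n(O₂) = 3.100/4 = 0.7750 mol → 17.4 L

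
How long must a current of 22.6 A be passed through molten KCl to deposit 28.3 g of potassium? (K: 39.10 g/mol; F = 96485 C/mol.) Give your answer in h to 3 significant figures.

n(K) = 28.3 / 39.10 = 0.7238 mol
K⁺ + e⁻ → K, so n(e⁻) = 0.7238 mol
Q = 0.7238 × 96485 = 69840 C
t = Q / I = 69840 / 22.6 = 3090 s = 0.858 h

0.858 h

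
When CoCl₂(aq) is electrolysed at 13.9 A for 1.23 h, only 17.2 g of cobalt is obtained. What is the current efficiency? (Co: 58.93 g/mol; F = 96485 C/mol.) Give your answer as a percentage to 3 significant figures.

Q = 13.9 × 4428 = 61550 C
n(e⁻) = 61550 / 96485 = 0.6379 mol
Co²⁺ + 2e⁻ → Co, so theoretical n(Co) = 0.3190 mol → 18.80 g
Efficiency = 17.2 / 18.80 = 0.9149 = 91.5%

91.5%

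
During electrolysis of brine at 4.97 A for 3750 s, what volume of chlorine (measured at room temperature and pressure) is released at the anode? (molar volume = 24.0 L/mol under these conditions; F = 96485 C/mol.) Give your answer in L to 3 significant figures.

2.32 L

Q = 4.97 A × 3750 s = 18640 C
n(e⁻) = 18640 / 96485 = 0.1932 mol
2Cl⁻ → Cl₂ + 2e⁻, so n(Cl₂) = 0.1932 / 2 = 0.09660 mol
V = 0.09660 × 24.0 = 2.318 L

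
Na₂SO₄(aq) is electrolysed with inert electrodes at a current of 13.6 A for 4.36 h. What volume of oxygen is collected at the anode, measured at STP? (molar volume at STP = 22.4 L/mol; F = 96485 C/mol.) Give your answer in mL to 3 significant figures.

12400 mL

Q = 13.6 A × 15696 s = 2.135×10^5 C
n(e⁻) = Q/F = 2.135×10^5/96485 = 2.213 mol
2H₂O → O₂ + 4H⁺ + 4e⁻, so n(O₂) = 2.213 / 4 = 0.5533 mol
V = 0.5533 × 22.4 = 12.39 L
= 12400 mL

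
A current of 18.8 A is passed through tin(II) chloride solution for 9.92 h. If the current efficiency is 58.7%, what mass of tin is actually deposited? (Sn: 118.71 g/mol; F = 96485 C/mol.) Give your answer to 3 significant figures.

242 g

Q = 18.8 × 35712 = 6.714×10^5 C
n(e⁻) = 6.714×10^5 / 96485 = 6.959 mol
Sn²⁺ + 2e⁻ → Sn, so theoretical m(Sn) = 3.480 × 118.71 = 413.1 g
Actual mass = 58.7% × 413.1 = 242 g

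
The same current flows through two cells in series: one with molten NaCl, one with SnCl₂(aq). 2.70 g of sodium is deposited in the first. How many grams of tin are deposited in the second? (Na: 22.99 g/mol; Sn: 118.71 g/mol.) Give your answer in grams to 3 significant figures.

n(Na) = 2.70 / 22.99 = 0.1174 mol
Na⁺ + e⁻ → Na, so n(e⁻) = 0.1174 mol
The cells are in series, so the same charge (and hence the same n(e⁻) = 0.1174 mol) passes through both.
Sn²⁺ + 2e⁻ → Sn, so n(Sn) = 0.1174 / 2 = 0.05870 mol
m(Sn) = 0.05870 × 118.71 = 6.97 g

6.97 g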